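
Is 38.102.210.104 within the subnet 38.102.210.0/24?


Subnet network: 38.102.210.0
Test IP AND mask: 38.102.210.0
Yes, 38.102.210.104 is in 38.102.210.0/24


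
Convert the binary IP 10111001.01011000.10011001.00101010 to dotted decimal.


10111001 = 185
01011000 = 88
10011001 = 153
00101010 = 42
IP: 185.88.153.42


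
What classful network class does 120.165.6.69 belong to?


First octet: 120
Binary: 01111000
0xxxxxxx -> Class A (1-126)
Class A, default mask 255.0.0.0 (/8)


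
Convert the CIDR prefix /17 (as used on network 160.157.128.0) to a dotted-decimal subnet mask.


/17 means 17 network bits, 15 host bits
Binary: 11111111111111111000000000000000
Mask: 255.255.128.0


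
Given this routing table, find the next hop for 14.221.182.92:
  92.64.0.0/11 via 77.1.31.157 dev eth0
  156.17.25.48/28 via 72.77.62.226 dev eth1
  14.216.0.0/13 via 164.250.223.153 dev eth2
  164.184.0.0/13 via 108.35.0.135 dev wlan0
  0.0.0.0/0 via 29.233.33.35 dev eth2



Longest prefix match for 14.221.182.92:
  /11 92.64.0.0: no
  /28 156.17.25.48: no
  /13 14.216.0.0: MATCH
  /13 164.184.0.0: no
  /0 0.0.0.0: MATCH
Selected: next-hop 164.250.223.153 via eth2 (matched /13)


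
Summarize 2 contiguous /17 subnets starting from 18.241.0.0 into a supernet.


Original prefix: /17
Number of subnets: 2 = 2^1
New prefix = 17 - 1 = 16
Supernet: 18.241.0.0/16


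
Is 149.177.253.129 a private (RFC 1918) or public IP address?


RFC 1918 private ranges:
  10.0.0.0/8 (10.0.0.0 - 10.255.255.255)
  172.16.0.0/12 (172.16.0.0 - 172.31.255.255)
  192.168.0.0/16 (192.168.0.0 - 192.168.255.255)
Public (not in any RFC 1918 range)


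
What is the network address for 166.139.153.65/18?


IP:   10100110.10001011.10011001.01000001
Mask: 11111111.11111111.11000000.00000000
AND operation:
Net:  10100110.10001011.10000000.00000000
Network: 166.139.128.0/18


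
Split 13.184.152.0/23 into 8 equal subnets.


New prefix = 23 + 3 = 26
Each subnet has 64 addresses
  13.184.152.0/26
  13.184.152.64/26
  13.184.152.128/26
  13.184.152.192/26
  13.184.153.0/26
  13.184.153.64/26
  13.184.153.128/26
  13.184.153.192/26
Subnets: 13.184.152.0/26, 13.184.152.64/26, 13.184.152.128/26, 13.184.152.192/26, 13.184.153.0/26, 13.184.153.64/26, 13.184.153.128/26, 13.184.153.192/26


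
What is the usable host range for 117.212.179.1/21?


Network: 117.212.176.0
Broadcast: 117.212.183.255
First usable = network + 1
Last usable = broadcast - 1
Range: 117.212.176.1 to 117.212.183.254


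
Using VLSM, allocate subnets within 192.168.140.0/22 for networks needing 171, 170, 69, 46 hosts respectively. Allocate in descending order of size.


171 hosts -> /24 (254 usable): 192.168.140.0/24
170 hosts -> /24 (254 usable): 192.168.141.0/24
69 hosts -> /25 (126 usable): 192.168.142.0/25
46 hosts -> /26 (62 usable): 192.168.142.128/26
Allocation: 192.168.140.0/24 (171 hosts, 254 usable); 192.168.141.0/24 (170 hosts, 254 usable); 192.168.142.0/25 (69 hosts, 126 usable); 192.168.142.128/26 (46 hosts, 62 usable)


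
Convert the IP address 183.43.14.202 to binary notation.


183 = 10110111
43 = 00101011
14 = 00001110
202 = 11001010
Binary: 10110111.00101011.00001110.11001010


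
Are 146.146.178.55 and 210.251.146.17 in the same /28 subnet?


Mask: 255.255.255.240
146.146.178.55 AND mask = 146.146.178.48
210.251.146.17 AND mask = 210.251.146.16
No, different subnets (146.146.178.48 vs 210.251.146.16)


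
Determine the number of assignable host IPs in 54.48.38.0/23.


Host bits = 32 - 23 = 9
Total addresses = 2^9 = 512
Usable = total - 2 (network and broadcast)
Usable hosts: 510


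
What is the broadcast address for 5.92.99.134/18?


Network: 5.92.64.0/18
Host bits = 14
Set all host bits to 1:
Broadcast: 5.92.127.255


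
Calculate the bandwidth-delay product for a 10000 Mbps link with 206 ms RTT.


BDP = bandwidth * RTT
= 10000 Mbps * 206 ms
= 10000 * 1e6 * 206 / 1000 bits
= 2060000000 bits
= 257500000 bytes
= 251464.8438 KB
BDP = 2060000000 bits (257500000 bytes)


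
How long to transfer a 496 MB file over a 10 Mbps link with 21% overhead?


Effective throughput = 10 * (1 - 21/100) = 7.9 Mbps
File size in Mb = 496 * 8 = 3968 Mb
Time = 3968 / 7.9
Time = 502.2785 seconds


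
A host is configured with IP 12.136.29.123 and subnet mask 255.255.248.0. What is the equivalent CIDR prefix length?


Binary: 11111111.11111111.11111000.00000000
Count leading 1s
Prefix: /21


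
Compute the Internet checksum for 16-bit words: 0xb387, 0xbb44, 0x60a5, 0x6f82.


Sum all words (with carry folding):
+ 0xb387 = 0xb387
+ 0xbb44 = 0x6ecc
+ 0x60a5 = 0xcf71
+ 0x6f82 = 0x3ef4
One's complement: ~0x3ef4
Checksum = 0xc10b


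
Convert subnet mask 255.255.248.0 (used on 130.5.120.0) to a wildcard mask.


Subnet mask: 255.255.248.0
Wildcard = 255.255.255.255 - subnet mask
255 - 255 = 0
255 - 255 = 0
255 - 248 = 7
255 - 0 = 255
Wildcard: 0.0.7.255


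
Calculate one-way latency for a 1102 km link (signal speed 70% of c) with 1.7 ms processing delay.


Speed = 0.7 * 3e5 km/s = 210000 km/s
Propagation delay = 1102 / 210000 = 0.0052 s = 5.2476 ms
Processing delay = 1.7 ms
Total one-way latency = 6.9476 ms


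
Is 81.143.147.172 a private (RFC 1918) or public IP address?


RFC 1918 private ranges:
  10.0.0.0/8 (10.0.0.0 - 10.255.255.255)
  172.16.0.0/12 (172.16.0.0 - 172.31.255.255)
  192.168.0.0/16 (192.168.0.0 - 192.168.255.255)
Public (not in any RFC 1918 range)


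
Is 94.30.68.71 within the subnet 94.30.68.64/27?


Subnet network: 94.30.68.64
Test IP AND mask: 94.30.68.64
Yes, 94.30.68.71 is in 94.30.68.64/27


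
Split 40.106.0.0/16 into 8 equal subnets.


New prefix = 16 + 3 = 19
Each subnet has 8192 addresses
  40.106.0.0/19
  40.106.32.0/19
  40.106.64.0/19
  40.106.96.0/19
  40.106.128.0/19
  40.106.160.0/19
  40.106.192.0/19
  40.106.224.0/19
Subnets: 40.106.0.0/19, 40.106.32.0/19, 40.106.64.0/19, 40.106.96.0/19, 40.106.128.0/19, 40.106.160.0/19, 40.106.192.0/19, 40.106.224.0/19


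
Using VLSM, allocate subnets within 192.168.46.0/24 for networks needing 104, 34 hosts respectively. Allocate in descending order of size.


104 hosts -> /25 (126 usable): 192.168.46.0/25
34 hosts -> /26 (62 usable): 192.168.46.128/26
Allocation: 192.168.46.0/25 (104 hosts, 126 usable); 192.168.46.128/26 (34 hosts, 62 usable)


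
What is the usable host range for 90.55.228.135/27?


Network: 90.55.228.128
Broadcast: 90.55.228.159
First usable = network + 1
Last usable = broadcast - 1
Range: 90.55.228.129 to 90.55.228.158


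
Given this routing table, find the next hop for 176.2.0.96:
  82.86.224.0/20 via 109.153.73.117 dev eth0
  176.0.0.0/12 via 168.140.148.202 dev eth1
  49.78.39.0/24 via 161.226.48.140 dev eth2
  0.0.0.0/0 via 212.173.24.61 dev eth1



Longest prefix match for 176.2.0.96:
  /20 82.86.224.0: no
  /12 176.0.0.0: MATCH
  /24 49.78.39.0: no
  /0 0.0.0.0: MATCH
Selected: next-hop 168.140.148.202 via eth1 (matched /12)


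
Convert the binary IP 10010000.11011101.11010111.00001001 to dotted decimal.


10010000 = 144
11011101 = 221
11010111 = 215
00001001 = 9
IP: 144.221.215.9


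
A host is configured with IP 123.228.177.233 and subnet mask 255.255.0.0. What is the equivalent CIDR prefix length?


Binary: 11111111.11111111.00000000.00000000
Count leading 1s
Prefix: /16


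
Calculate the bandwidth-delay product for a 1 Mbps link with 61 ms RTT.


BDP = bandwidth * RTT
= 1 Mbps * 61 ms
= 1 * 1e6 * 61 / 1000 bits
= 61000 bits
= 7625 bytes
= 7.4463 KB
BDP = 61000 bits (7625 bytes)


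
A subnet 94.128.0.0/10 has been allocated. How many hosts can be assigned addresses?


Host bits = 32 - 10 = 22
Total addresses = 2^22 = 4194304
Usable = total - 2 (network and broadcast)
Usable hosts: 4194302


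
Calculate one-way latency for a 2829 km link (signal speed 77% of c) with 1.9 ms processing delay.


Speed = 0.77 * 3e5 km/s = 231000 km/s
Propagation delay = 2829 / 231000 = 0.0122 s = 12.2468 ms
Processing delay = 1.9 ms
Total one-way latency = 14.1468 ms


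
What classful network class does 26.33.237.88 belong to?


First octet: 26
Binary: 00011010
0xxxxxxx -> Class A (1-126)
Class A, default mask 255.0.0.0 (/8)


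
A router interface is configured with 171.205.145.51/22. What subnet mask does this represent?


/22 means 22 network bits, 10 host bits
Binary: 11111111111111111111110000000000
Mask: 255.255.252.0


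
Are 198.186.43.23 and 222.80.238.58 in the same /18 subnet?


Mask: 255.255.192.0
198.186.43.23 AND mask = 198.186.0.0
222.80.238.58 AND mask = 222.80.192.0
No, different subnets (198.186.0.0 vs 222.80.192.0)


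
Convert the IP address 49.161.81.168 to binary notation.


49 = 00110001
161 = 10100001
81 = 01010001
168 = 10101000
Binary: 00110001.10100001.01010001.10101000


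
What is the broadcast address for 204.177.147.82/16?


Network: 204.177.0.0/16
Host bits = 16
Set all host bits to 1:
Broadcast: 204.177.255.255


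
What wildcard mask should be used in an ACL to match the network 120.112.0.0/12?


Subnet mask: 255.240.0.0
Wildcard = 255.255.255.255 - subnet mask
255 - 255 = 0
255 - 240 = 15
255 - 0 = 255
255 - 0 = 255
Wildcard: 0.15.255.255


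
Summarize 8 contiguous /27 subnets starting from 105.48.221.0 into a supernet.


Original prefix: /27
Number of subnets: 8 = 2^3
New prefix = 27 - 3 = 24
Supernet: 105.48.221.0/24


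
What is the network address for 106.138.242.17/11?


IP:   01101010.10001010.11110010.00010001
Mask: 11111111.11100000.00000000.00000000
AND operation:
Net:  01101010.10000000.00000000.00000000
Network: 106.128.0.0/11


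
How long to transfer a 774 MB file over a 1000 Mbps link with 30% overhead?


Effective throughput = 1000 * (1 - 30/100) = 700 Mbps
File size in Mb = 774 * 8 = 6192 Mb
Time = 6192 / 700
Time = 8.8457 seconds


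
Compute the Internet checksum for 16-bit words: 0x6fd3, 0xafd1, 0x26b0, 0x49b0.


Sum all words (with carry folding):
+ 0x6fd3 = 0x6fd3
+ 0xafd1 = 0x1fa5
+ 0x26b0 = 0x4655
+ 0x49b0 = 0x9005
One's complement: ~0x9005
Checksum = 0x6ffa


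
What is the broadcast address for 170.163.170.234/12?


Network: 170.160.0.0/12
Host bits = 20
Set all host bits to 1:
Broadcast: 170.175.255.255


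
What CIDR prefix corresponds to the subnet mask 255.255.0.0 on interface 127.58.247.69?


Binary: 11111111.11111111.00000000.00000000
Count leading 1s
Prefix: /16


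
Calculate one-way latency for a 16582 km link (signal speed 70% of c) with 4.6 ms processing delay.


Speed = 0.7 * 3e5 km/s = 210000 km/s
Propagation delay = 16582 / 210000 = 0.079 s = 78.9619 ms
Processing delay = 4.6 ms
Total one-way latency = 83.5619 ms


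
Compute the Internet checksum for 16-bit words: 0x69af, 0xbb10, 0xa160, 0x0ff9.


Sum all words (with carry folding):
+ 0x69af = 0x69af
+ 0xbb10 = 0x24c0
+ 0xa160 = 0xc620
+ 0x0ff9 = 0xd619
One's complement: ~0xd619
Checksum = 0x29e6


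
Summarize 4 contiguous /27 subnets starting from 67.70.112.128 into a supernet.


Original prefix: /27
Number of subnets: 4 = 2^2
New prefix = 27 - 2 = 25
Supernet: 67.70.112.128/25


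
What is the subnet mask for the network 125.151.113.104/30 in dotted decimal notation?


/30 means 30 network bits, 2 host bits
Binary: 11111111111111111111111111111100
Mask: 255.255.255.252


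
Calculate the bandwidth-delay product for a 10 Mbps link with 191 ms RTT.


BDP = bandwidth * RTT
= 10 Mbps * 191 ms
= 10 * 1e6 * 191 / 1000 bits
= 1910000 bits
= 238750 bytes
= 233.1543 KB
BDP = 1910000 bits (238750 bytes)


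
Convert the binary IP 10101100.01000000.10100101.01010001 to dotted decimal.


10101100 = 172
01000000 = 64
10100101 = 165
01010001 = 81
IP: 172.64.165.81


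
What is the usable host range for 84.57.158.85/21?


Network: 84.57.152.0
Broadcast: 84.57.159.255
First usable = network + 1
Last usable = broadcast - 1
Range: 84.57.152.1 to 84.57.159.254


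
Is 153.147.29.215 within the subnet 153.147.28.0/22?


Subnet network: 153.147.28.0
Test IP AND mask: 153.147.28.0
Yes, 153.147.29.215 is in 153.147.28.0/22


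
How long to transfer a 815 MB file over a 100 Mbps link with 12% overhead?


Effective throughput = 100 * (1 - 12/100) = 88 Mbps
File size in Mb = 815 * 8 = 6520 Mb
Time = 6520 / 88
Time = 74.0909 seconds


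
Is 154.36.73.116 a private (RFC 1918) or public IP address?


RFC 1918 private ranges:
  10.0.0.0/8 (10.0.0.0 - 10.255.255.255)
  172.16.0.0/12 (172.16.0.0 - 172.31.255.255)
  192.168.0.0/16 (192.168.0.0 - 192.168.255.255)
Public (not in any RFC 1918 range)


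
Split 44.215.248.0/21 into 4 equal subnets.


New prefix = 21 + 2 = 23
Each subnet has 512 addresses
  44.215.248.0/23
  44.215.250.0/23
  44.215.252.0/23
  44.215.254.0/23
Subnets: 44.215.248.0/23, 44.215.250.0/23, 44.215.252.0/23, 44.215.254.0/23


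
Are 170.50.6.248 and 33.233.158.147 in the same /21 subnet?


Mask: 255.255.248.0
170.50.6.248 AND mask = 170.50.0.0
33.233.158.147 AND mask = 33.233.152.0
No, different subnets (170.50.0.0 vs 33.233.152.0)


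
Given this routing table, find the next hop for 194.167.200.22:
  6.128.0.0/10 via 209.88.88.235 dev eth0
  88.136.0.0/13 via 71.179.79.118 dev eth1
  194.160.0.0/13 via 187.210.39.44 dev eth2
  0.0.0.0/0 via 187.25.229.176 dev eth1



Longest prefix match for 194.167.200.22:
  /10 6.128.0.0: no
  /13 88.136.0.0: no
  /13 194.160.0.0: MATCH
  /0 0.0.0.0: MATCH
Selected: next-hop 187.210.39.44 via eth2 (matched /13)


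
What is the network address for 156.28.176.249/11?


IP:   10011100.00011100.10110000.11111001
Mask: 11111111.11100000.00000000.00000000
AND operation:
Net:  10011100.00000000.00000000.00000000
Network: 156.0.0.0/11


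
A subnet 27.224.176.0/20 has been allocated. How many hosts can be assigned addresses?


Host bits = 32 - 20 = 12
Total addresses = 2^12 = 4096
Usable = total - 2 (network and broadcast)
Usable hosts: 4094


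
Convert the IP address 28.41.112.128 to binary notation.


28 = 00011100
41 = 00101001
112 = 01110000
128 = 10000000
Binary: 00011100.00101001.01110000.10000000


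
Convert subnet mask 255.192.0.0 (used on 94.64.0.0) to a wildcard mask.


Subnet mask: 255.192.0.0
Wildcard = 255.255.255.255 - subnet mask
255 - 255 = 0
255 - 192 = 63
255 - 0 = 255
255 - 0 = 255
Wildcard: 0.63.255.255


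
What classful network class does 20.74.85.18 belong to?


First octet: 20
Binary: 00010100
0xxxxxxx -> Class A (1-126)
Class A, default mask 255.0.0.0 (/8)


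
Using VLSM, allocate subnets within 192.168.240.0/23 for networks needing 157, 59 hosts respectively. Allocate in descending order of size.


157 hosts -> /24 (254 usable): 192.168.240.0/24
59 hosts -> /26 (62 usable): 192.168.241.0/26
Allocation: 192.168.240.0/24 (157 hosts, 254 usable); 192.168.241.0/26 (59 hosts, 62 usable)


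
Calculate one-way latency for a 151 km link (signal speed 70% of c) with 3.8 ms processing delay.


Speed = 0.7 * 3e5 km/s = 210000 km/s
Propagation delay = 151 / 210000 = 0.0007 s = 0.719 ms
Processing delay = 3.8 ms
Total one-way latency = 4.519 ms


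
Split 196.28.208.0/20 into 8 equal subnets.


New prefix = 20 + 3 = 23
Each subnet has 512 addresses
  196.28.208.0/23
  196.28.210.0/23
  196.28.212.0/23
  196.28.214.0/23
  196.28.216.0/23
  196.28.218.0/23
  196.28.220.0/23
  196.28.222.0/23
Subnets: 196.28.208.0/23, 196.28.210.0/23, 196.28.212.0/23, 196.28.214.0/23, 196.28.216.0/23, 196.28.218.0/23, 196.28.220.0/23, 196.28.222.0/23


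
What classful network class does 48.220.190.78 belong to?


First octet: 48
Binary: 00110000
0xxxxxxx -> Class A (1-126)
Class A, default mask 255.0.0.0 (/8)


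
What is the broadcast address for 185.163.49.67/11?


Network: 185.160.0.0/11
Host bits = 21
Set all host bits to 1:
Broadcast: 185.191.255.255


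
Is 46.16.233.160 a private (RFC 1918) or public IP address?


RFC 1918 private ranges:
  10.0.0.0/8 (10.0.0.0 - 10.255.255.255)
  172.16.0.0/12 (172.16.0.0 - 172.31.255.255)
  192.168.0.0/16 (192.168.0.0 - 192.168.255.255)
Public (not in any RFC 1918 range)


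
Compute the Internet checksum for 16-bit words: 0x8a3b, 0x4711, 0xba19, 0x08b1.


Sum all words (with carry folding):
+ 0x8a3b = 0x8a3b
+ 0x4711 = 0xd14c
+ 0xba19 = 0x8b66
+ 0x08b1 = 0x9417
One's complement: ~0x9417
Checksum = 0x6be8


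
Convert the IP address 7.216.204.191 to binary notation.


7 = 00000111
216 = 11011000
204 = 11001100
191 = 10111111
Binary: 00000111.11011000.11001100.10111111


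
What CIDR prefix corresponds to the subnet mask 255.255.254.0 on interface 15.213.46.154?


Binary: 11111111.11111111.11111110.00000000
Count leading 1s
Prefix: /23


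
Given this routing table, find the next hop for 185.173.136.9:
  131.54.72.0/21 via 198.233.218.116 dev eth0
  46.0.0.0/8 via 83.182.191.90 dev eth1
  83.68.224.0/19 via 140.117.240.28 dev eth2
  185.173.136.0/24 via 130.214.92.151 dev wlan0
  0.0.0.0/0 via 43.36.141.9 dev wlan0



Longest prefix match for 185.173.136.9:
  /21 131.54.72.0: no
  /8 46.0.0.0: no
  /19 83.68.224.0: no
  /24 185.173.136.0: MATCH
  /0 0.0.0.0: MATCH
Selected: next-hop 130.214.92.151 via wlan0 (matched /24)


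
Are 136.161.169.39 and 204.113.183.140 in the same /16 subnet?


Mask: 255.255.0.0
136.161.169.39 AND mask = 136.161.0.0
204.113.183.140 AND mask = 204.113.0.0
No, different subnets (136.161.0.0 vs 204.113.0.0)


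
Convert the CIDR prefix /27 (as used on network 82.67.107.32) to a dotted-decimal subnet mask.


/27 means 27 network bits, 5 host bits
Binary: 11111111111111111111111111100000
Mask: 255.255.255.224


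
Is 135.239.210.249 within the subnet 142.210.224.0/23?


Subnet network: 142.210.224.0
Test IP AND mask: 135.239.210.0
No, 135.239.210.249 is not in 142.210.224.0/23


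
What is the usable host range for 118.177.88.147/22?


Network: 118.177.88.0
Broadcast: 118.177.91.255
First usable = network + 1
Last usable = broadcast - 1
Range: 118.177.88.1 to 118.177.91.254


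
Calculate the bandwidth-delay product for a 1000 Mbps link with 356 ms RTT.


BDP = bandwidth * RTT
= 1000 Mbps * 356 ms
= 1000 * 1e6 * 356 / 1000 bits
= 356000000 bits
= 44500000 bytes
= 43457.0312 KB
BDP = 356000000 bits (44500000 bytes)


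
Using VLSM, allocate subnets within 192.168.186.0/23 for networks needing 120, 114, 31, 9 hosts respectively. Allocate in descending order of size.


120 hosts -> /25 (126 usable): 192.168.186.0/25
114 hosts -> /25 (126 usable): 192.168.186.128/25
31 hosts -> /26 (62 usable): 192.168.187.0/26
9 hosts -> /28 (14 usable): 192.168.187.64/28
Allocation: 192.168.186.0/25 (120 hosts, 126 usable); 192.168.186.128/25 (114 hosts, 126 usable); 192.168.187.0/26 (31 hosts, 62 usable); 192.168.187.64/28 (9 hosts, 14 usable)


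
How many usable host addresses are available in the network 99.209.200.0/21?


Host bits = 32 - 21 = 11
Total addresses = 2^11 = 2048
Usable = total - 2 (network and broadcast)
Usable hosts: 2046


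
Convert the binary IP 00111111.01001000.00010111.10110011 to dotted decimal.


00111111 = 63
01001000 = 72
00010111 = 23
10110011 = 179
IP: 63.72.23.179


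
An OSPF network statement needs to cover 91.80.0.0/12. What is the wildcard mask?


Subnet mask: 255.240.0.0
Wildcard = 255.255.255.255 - subnet mask
255 - 255 = 0
255 - 240 = 15
255 - 0 = 255
255 - 0 = 255
Wildcard: 0.15.255.255


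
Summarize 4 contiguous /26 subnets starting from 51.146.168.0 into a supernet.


Original prefix: /26
Number of subnets: 4 = 2^2
New prefix = 26 - 2 = 24
Supernet: 51.146.168.0/24


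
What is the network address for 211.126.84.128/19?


IP:   11010011.01111110.01010100.10000000
Mask: 11111111.11111111.11100000.00000000
AND operation:
Net:  11010011.01111110.01000000.00000000
Network: 211.126.64.0/19


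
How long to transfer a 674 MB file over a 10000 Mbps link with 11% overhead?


Effective throughput = 10000 * (1 - 11/100) = 8900 Mbps
File size in Mb = 674 * 8 = 5392 Mb
Time = 5392 / 8900
Time = 0.6058 seconds


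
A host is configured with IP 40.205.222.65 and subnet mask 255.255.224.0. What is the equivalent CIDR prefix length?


Binary: 11111111.11111111.11100000.00000000
Count leading 1s
Prefix: /19


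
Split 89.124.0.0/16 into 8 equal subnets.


New prefix = 16 + 3 = 19
Each subnet has 8192 addresses
  89.124.0.0/19
  89.124.32.0/19
  89.124.64.0/19
  89.124.96.0/19
  89.124.128.0/19
  89.124.160.0/19
  89.124.192.0/19
  89.124.224.0/19
Subnets: 89.124.0.0/19, 89.124.32.0/19, 89.124.64.0/19, 89.124.96.0/19, 89.124.128.0/19, 89.124.160.0/19, 89.124.192.0/19, 89.124.224.0/19


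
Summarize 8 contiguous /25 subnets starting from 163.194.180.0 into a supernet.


Original prefix: /25
Number of subnets: 8 = 2^3
New prefix = 25 - 3 = 22
Supernet: 163.194.180.0/22


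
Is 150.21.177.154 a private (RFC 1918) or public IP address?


RFC 1918 private ranges:
  10.0.0.0/8 (10.0.0.0 - 10.255.255.255)
  172.16.0.0/12 (172.16.0.0 - 172.31.255.255)
  192.168.0.0/16 (192.168.0.0 - 192.168.255.255)
Public (not in any RFC 1918 range)


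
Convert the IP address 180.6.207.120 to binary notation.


180 = 10110100
6 = 00000110
207 = 11001111
120 = 01111000
Binary: 10110100.00000110.11001111.01111000


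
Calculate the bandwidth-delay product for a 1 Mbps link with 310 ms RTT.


BDP = bandwidth * RTT
= 1 Mbps * 310 ms
= 1 * 1e6 * 310 / 1000 bits
= 310000 bits
= 38750 bytes
= 37.8418 KB
BDP = 310000 bits (38750 bytes)


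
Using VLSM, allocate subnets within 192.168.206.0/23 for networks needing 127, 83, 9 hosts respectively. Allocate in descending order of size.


127 hosts -> /24 (254 usable): 192.168.206.0/24
83 hosts -> /25 (126 usable): 192.168.207.0/25
9 hosts -> /28 (14 usable): 192.168.207.128/28
Allocation: 192.168.206.0/24 (127 hosts, 254 usable); 192.168.207.0/25 (83 hosts, 126 usable); 192.168.207.128/28 (9 hosts, 14 usable)


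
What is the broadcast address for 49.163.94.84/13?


Network: 49.160.0.0/13
Host bits = 19
Set all host bits to 1:
Broadcast: 49.167.255.255


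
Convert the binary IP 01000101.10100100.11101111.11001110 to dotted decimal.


01000101 = 69
10100100 = 164
11101111 = 239
11001110 = 206
IP: 69.164.239.206


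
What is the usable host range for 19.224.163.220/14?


Network: 19.224.0.0
Broadcast: 19.227.255.255
First usable = network + 1
Last usable = broadcast - 1
Range: 19.224.0.1 to 19.227.255.254


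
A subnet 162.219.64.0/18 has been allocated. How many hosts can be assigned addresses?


Host bits = 32 - 18 = 14
Total addresses = 2^14 = 16384
Usable = total - 2 (network and broadcast)
Usable hosts: 16382


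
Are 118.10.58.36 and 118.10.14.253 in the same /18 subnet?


Mask: 255.255.192.0
118.10.58.36 AND mask = 118.10.0.0
118.10.14.253 AND mask = 118.10.0.0
Yes, same subnet (118.10.0.0)


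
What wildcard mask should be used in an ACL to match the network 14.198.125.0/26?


Subnet mask: 255.255.255.192
Wildcard = 255.255.255.255 - subnet mask
255 - 255 = 0
255 - 255 = 0
255 - 255 = 0
255 - 192 = 63
Wildcard: 0.0.0.63


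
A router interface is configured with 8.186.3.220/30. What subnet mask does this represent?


/30 means 30 network bits, 2 host bits
Binary: 11111111111111111111111111111100
Mask: 255.255.255.252


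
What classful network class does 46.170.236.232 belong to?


First octet: 46
Binary: 00101110
0xxxxxxx -> Class A (1-126)
Class A, default mask 255.0.0.0 (/8)


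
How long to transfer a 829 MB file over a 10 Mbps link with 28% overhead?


Effective throughput = 10 * (1 - 28/100) = 7.2 Mbps
File size in Mb = 829 * 8 = 6632 Mb
Time = 6632 / 7.2
Time = 921.1111 seconds


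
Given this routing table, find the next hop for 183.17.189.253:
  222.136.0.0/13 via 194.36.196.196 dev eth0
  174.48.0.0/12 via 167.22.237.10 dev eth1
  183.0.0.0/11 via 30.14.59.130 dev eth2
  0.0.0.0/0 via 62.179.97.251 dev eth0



Longest prefix match for 183.17.189.253:
  /13 222.136.0.0: no
  /12 174.48.0.0: no
  /11 183.0.0.0: MATCH
  /0 0.0.0.0: MATCH
Selected: next-hop 30.14.59.130 via eth2 (matched /11)


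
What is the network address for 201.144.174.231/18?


IP:   11001001.10010000.10101110.11100111
Mask: 11111111.11111111.11000000.00000000
AND operation:
Net:  11001001.10010000.10000000.00000000
Network: 201.144.128.0/18


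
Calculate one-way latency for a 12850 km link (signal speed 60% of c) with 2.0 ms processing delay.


Speed = 0.6 * 3e5 km/s = 180000 km/s
Propagation delay = 12850 / 180000 = 0.0714 s = 71.3889 ms
Processing delay = 2.0 ms
Total one-way latency = 73.3889 ms


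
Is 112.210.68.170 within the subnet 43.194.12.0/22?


Subnet network: 43.194.12.0
Test IP AND mask: 112.210.68.0
No, 112.210.68.170 is not in 43.194.12.0/22


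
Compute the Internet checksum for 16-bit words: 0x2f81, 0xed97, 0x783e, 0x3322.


Sum all words (with carry folding):
+ 0x2f81 = 0x2f81
+ 0xed97 = 0x1d19
+ 0x783e = 0x9557
+ 0x3322 = 0xc879
One's complement: ~0xc879
Checksum = 0x3786


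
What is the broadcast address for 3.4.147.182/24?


Network: 3.4.147.0/24
Host bits = 8
Set all host bits to 1:
Broadcast: 3.4.147.255


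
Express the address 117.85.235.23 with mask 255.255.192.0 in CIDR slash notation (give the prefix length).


Binary: 11111111.11111111.11000000.00000000
Count leading 1s
Prefix: /18


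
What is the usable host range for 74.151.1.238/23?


Network: 74.151.0.0
Broadcast: 74.151.1.255
First usable = network + 1
Last usable = broadcast - 1
Range: 74.151.0.1 to 74.151.1.254


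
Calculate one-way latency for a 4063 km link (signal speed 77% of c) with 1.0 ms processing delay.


Speed = 0.77 * 3e5 km/s = 231000 km/s
Propagation delay = 4063 / 231000 = 0.0176 s = 17.5887 ms
Processing delay = 1.0 ms
Total one-way latency = 18.5887 ms


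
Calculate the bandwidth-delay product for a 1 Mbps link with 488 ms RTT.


BDP = bandwidth * RTT
= 1 Mbps * 488 ms
= 1 * 1e6 * 488 / 1000 bits
= 488000 bits
= 61000 bytes
= 59.5703 KB
BDP = 488000 bits (61000 bytes)


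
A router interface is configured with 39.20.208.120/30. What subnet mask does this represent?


/30 means 30 network bits, 2 host bits
Binary: 11111111111111111111111111111100
Mask: 255.255.255.252


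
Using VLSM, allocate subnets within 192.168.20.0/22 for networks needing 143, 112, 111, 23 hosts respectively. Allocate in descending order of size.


143 hosts -> /24 (254 usable): 192.168.20.0/24
112 hosts -> /25 (126 usable): 192.168.21.0/25
111 hosts -> /25 (126 usable): 192.168.21.128/25
23 hosts -> /27 (30 usable): 192.168.22.0/27
Allocation: 192.168.20.0/24 (143 hosts, 254 usable); 192.168.21.0/25 (112 hosts, 126 usable); 192.168.21.128/25 (111 hosts, 126 usable); 192.168.22.0/27 (23 hosts, 30 usable)


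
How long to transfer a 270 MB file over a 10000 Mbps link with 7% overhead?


Effective throughput = 10000 * (1 - 7/100) = 9300 Mbps
File size in Mb = 270 * 8 = 2160 Mb
Time = 2160 / 9300
Time = 0.2323 seconds


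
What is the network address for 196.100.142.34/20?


IP:   11000100.01100100.10001110.00100010
Mask: 11111111.11111111.11110000.00000000
AND operation:
Net:  11000100.01100100.10000000.00000000
Network: 196.100.128.0/20


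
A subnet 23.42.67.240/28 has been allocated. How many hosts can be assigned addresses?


Host bits = 32 - 28 = 4
Total addresses = 2^4 = 16
Usable = total - 2 (network and broadcast)
Usable hosts: 14


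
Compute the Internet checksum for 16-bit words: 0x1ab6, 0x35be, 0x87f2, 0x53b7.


Sum all words (with carry folding):
+ 0x1ab6 = 0x1ab6
+ 0x35be = 0x5074
+ 0x87f2 = 0xd866
+ 0x53b7 = 0x2c1e
One's complement: ~0x2c1e
Checksum = 0xd3e1


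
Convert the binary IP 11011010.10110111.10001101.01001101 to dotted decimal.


11011010 = 218
10110111 = 183
10001101 = 141
01001101 = 77
IP: 218.183.141.77


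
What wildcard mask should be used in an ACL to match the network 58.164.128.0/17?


Subnet mask: 255.255.128.0
Wildcard = 255.255.255.255 - subnet mask
255 - 255 = 0
255 - 255 = 0
255 - 128 = 127
255 - 0 = 255
Wildcard: 0.0.127.255


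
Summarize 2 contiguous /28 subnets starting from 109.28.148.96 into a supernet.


Original prefix: /28
Number of subnets: 2 = 2^1
New prefix = 28 - 1 = 27
Supernet: 109.28.148.96/27


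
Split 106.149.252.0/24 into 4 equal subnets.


New prefix = 24 + 2 = 26
Each subnet has 64 addresses
  106.149.252.0/26
  106.149.252.64/26
  106.149.252.128/26
  106.149.252.192/26
Subnets: 106.149.252.0/26, 106.149.252.64/26, 106.149.252.128/26, 106.149.252.192/26


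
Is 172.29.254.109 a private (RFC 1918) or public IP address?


RFC 1918 private ranges:
  10.0.0.0/8 (10.0.0.0 - 10.255.255.255)
  172.16.0.0/12 (172.16.0.0 - 172.31.255.255)
  192.168.0.0/16 (192.168.0.0 - 192.168.255.255)
Private (in 172.16.0.0/12)


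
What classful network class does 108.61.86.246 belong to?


First octet: 108
Binary: 01101100
0xxxxxxx -> Class A (1-126)
Class A, default mask 255.0.0.0 (/8)


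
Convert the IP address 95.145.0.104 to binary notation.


95 = 01011111
145 = 10010001
0 = 00000000
104 = 01101000
Binary: 01011111.10010001.00000000.01101000


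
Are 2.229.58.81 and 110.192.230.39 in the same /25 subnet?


Mask: 255.255.255.128
2.229.58.81 AND mask = 2.229.58.0
110.192.230.39 AND mask = 110.192.230.0
No, different subnets (2.229.58.0 vs 110.192.230.0)


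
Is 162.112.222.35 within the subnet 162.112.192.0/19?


Subnet network: 162.112.192.0
Test IP AND mask: 162.112.192.0
Yes, 162.112.222.35 is in 162.112.192.0/19


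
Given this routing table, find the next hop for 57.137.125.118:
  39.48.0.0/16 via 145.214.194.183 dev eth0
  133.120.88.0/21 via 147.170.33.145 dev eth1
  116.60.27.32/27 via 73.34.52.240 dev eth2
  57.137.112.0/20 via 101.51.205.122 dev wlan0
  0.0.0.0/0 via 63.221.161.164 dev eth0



Longest prefix match for 57.137.125.118:
  /16 39.48.0.0: no
  /21 133.120.88.0: no
  /27 116.60.27.32: no
  /20 57.137.112.0: MATCH
  /0 0.0.0.0: MATCH
Selected: next-hop 101.51.205.122 via wlan0 (matched /20)


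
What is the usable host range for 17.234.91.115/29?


Network: 17.234.91.112
Broadcast: 17.234.91.119
First usable = network + 1
Last usable = broadcast - 1
Range: 17.234.91.113 to 17.234.91.118


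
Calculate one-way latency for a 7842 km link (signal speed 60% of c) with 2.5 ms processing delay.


Speed = 0.6 * 3e5 km/s = 180000 km/s
Propagation delay = 7842 / 180000 = 0.0436 s = 43.5667 ms
Processing delay = 2.5 ms
Total one-way latency = 46.0667 ms


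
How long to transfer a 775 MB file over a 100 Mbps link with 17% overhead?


Effective throughput = 100 * (1 - 17/100) = 83 Mbps
File size in Mb = 775 * 8 = 6200 Mb
Time = 6200 / 83
Time = 74.6988 seconds


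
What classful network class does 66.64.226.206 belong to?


First octet: 66
Binary: 01000010
0xxxxxxx -> Class A (1-126)
Class A, default mask 255.0.0.0 (/8)


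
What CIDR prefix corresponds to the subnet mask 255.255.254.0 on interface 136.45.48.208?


Binary: 11111111.11111111.11111110.00000000
Count leading 1s
Prefix: /23


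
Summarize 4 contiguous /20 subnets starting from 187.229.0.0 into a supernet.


Original prefix: /20
Number of subnets: 4 = 2^2
New prefix = 20 - 2 = 18
Supernet: 187.229.0.0/18


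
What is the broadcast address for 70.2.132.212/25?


Network: 70.2.132.128/25
Host bits = 7
Set all host bits to 1:
Broadcast: 70.2.132.255


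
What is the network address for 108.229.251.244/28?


IP:   01101100.11100101.11111011.11110100
Mask: 11111111.11111111.11111111.11110000
AND operation:
Net:  01101100.11100101.11111011.11110000
Network: 108.229.251.240/28


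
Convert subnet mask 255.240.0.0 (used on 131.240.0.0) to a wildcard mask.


Subnet mask: 255.240.0.0
Wildcard = 255.255.255.255 - subnet mask
255 - 255 = 0
255 - 240 = 15
255 - 0 = 255
255 - 0 = 255
Wildcard: 0.15.255.255


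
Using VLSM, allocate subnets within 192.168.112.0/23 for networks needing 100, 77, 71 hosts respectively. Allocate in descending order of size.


100 hosts -> /25 (126 usable): 192.168.112.0/25
77 hosts -> /25 (126 usable): 192.168.112.128/25
71 hosts -> /25 (126 usable): 192.168.113.0/25
Allocation: 192.168.112.0/25 (100 hosts, 126 usable); 192.168.112.128/25 (77 hosts, 126 usable); 192.168.113.0/25 (71 hosts, 126 usable)


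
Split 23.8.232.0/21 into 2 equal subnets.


New prefix = 21 + 1 = 22
Each subnet has 1024 addresses
  23.8.232.0/22
  23.8.236.0/22
Subnets: 23.8.232.0/22, 23.8.236.0/22


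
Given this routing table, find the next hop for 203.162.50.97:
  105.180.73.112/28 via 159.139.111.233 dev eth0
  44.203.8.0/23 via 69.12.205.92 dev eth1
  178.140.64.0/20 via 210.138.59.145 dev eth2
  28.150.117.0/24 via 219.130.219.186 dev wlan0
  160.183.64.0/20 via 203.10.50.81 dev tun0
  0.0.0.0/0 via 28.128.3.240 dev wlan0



Longest prefix match for 203.162.50.97:
  /28 105.180.73.112: no
  /23 44.203.8.0: no
  /20 178.140.64.0: no
  /24 28.150.117.0: no
  /20 160.183.64.0: no
  /0 0.0.0.0: MATCH
Selected: next-hop 28.128.3.240 via wlan0 (matched /0)


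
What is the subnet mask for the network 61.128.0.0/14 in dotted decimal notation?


/14 means 14 network bits, 18 host bits
Binary: 11111111111111000000000000000000
Mask: 255.252.0.0


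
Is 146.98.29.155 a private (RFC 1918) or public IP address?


RFC 1918 private ranges:
  10.0.0.0/8 (10.0.0.0 - 10.255.255.255)
  172.16.0.0/12 (172.16.0.0 - 172.31.255.255)
  192.168.0.0/16 (192.168.0.0 - 192.168.255.255)
Public (not in any RFC 1918 range)


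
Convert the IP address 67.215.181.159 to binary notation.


67 = 01000011
215 = 11010111
181 = 10110101
159 = 10011111
Binary: 01000011.11010111.10110101.10011111


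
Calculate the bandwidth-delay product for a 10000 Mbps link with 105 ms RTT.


BDP = bandwidth * RTT
= 10000 Mbps * 105 ms
= 10000 * 1e6 * 105 / 1000 bits
= 1050000000 bits
= 131250000 bytes
= 128173.8281 KB
BDP = 1050000000 bits (131250000 bytes)


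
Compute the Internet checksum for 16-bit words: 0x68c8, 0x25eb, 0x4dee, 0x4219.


Sum all words (with carry folding):
+ 0x68c8 = 0x68c8
+ 0x25eb = 0x8eb3
+ 0x4dee = 0xdca1
+ 0x4219 = 0x1ebb
One's complement: ~0x1ebb
Checksum = 0xe144


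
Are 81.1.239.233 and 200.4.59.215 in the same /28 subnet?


Mask: 255.255.255.240
81.1.239.233 AND mask = 81.1.239.224
200.4.59.215 AND mask = 200.4.59.208
No, different subnets (81.1.239.224 vs 200.4.59.208)


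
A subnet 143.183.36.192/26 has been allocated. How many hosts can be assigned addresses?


Host bits = 32 - 26 = 6
Total addresses = 2^6 = 64
Usable = total - 2 (network and broadcast)
Usable hosts: 62


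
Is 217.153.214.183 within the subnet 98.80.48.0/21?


Subnet network: 98.80.48.0
Test IP AND mask: 217.153.208.0
No, 217.153.214.183 is not in 98.80.48.0/21


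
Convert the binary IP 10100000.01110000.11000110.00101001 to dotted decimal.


10100000 = 160
01110000 = 112
11000110 = 198
00101001 = 41
IP: 160.112.198.41


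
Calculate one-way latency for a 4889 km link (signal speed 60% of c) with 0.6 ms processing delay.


Speed = 0.6 * 3e5 km/s = 180000 km/s
Propagation delay = 4889 / 180000 = 0.0272 s = 27.1611 ms
Processing delay = 0.6 ms
Total one-way latency = 27.7611 ms


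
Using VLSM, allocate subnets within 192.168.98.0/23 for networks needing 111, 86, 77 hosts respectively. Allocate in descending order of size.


111 hosts -> /25 (126 usable): 192.168.98.0/25
86 hosts -> /25 (126 usable): 192.168.98.128/25
77 hosts -> /25 (126 usable): 192.168.99.0/25
Allocation: 192.168.98.0/25 (111 hosts, 126 usable); 192.168.98.128/25 (86 hosts, 126 usable); 192.168.99.0/25 (77 hosts, 126 usable)


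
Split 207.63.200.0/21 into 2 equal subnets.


New prefix = 21 + 1 = 22
Each subnet has 1024 addresses
  207.63.200.0/22
  207.63.204.0/22
Subnets: 207.63.200.0/22, 207.63.204.0/22


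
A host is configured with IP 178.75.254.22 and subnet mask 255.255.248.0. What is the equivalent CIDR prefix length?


Binary: 11111111.11111111.11111000.00000000
Count leading 1s
Prefix: /21


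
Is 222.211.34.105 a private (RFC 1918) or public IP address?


RFC 1918 private ranges:
  10.0.0.0/8 (10.0.0.0 - 10.255.255.255)
  172.16.0.0/12 (172.16.0.0 - 172.31.255.255)
  192.168.0.0/16 (192.168.0.0 - 192.168.255.255)
Public (not in any RFC 1918 range)


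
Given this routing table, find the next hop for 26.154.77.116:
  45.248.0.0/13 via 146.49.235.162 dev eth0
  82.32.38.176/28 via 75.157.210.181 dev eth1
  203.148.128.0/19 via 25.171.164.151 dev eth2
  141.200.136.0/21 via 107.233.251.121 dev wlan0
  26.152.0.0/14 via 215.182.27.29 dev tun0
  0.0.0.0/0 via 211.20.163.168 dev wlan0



Longest prefix match for 26.154.77.116:
  /13 45.248.0.0: no
  /28 82.32.38.176: no
  /19 203.148.128.0: no
  /21 141.200.136.0: no
  /14 26.152.0.0: MATCH
  /0 0.0.0.0: MATCH
Selected: next-hop 215.182.27.29 via tun0 (matched /14)


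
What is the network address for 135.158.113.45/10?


IP:   10000111.10011110.01110001.00101101
Mask: 11111111.11000000.00000000.00000000
AND operation:
Net:  10000111.10000000.00000000.00000000
Network: 135.128.0.0/10


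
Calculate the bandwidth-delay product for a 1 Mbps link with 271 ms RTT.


BDP = bandwidth * RTT
= 1 Mbps * 271 ms
= 1 * 1e6 * 271 / 1000 bits
= 271000 bits
= 33875 bytes
= 33.0811 KB
BDP = 271000 bits (33875 bytes)


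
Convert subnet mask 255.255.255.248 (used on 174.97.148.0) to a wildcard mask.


Subnet mask: 255.255.255.248
Wildcard = 255.255.255.255 - subnet mask
255 - 255 = 0
255 - 255 = 0
255 - 255 = 0
255 - 248 = 7
Wildcard: 0.0.0.7


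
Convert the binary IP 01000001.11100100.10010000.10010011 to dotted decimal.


01000001 = 65
11100100 = 228
10010000 = 144
10010011 = 147
IP: 65.228.144.147


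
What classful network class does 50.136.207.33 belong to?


First octet: 50
Binary: 00110010
0xxxxxxx -> Class A (1-126)
Class A, default mask 255.0.0.0 (/8)


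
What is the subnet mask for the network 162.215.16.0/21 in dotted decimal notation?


/21 means 21 network bits, 11 host bits
Binary: 11111111111111111111100000000000
Mask: 255.255.248.0


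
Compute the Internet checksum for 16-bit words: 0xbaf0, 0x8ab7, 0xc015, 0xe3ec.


Sum all words (with carry folding):
+ 0xbaf0 = 0xbaf0
+ 0x8ab7 = 0x45a8
+ 0xc015 = 0x05be
+ 0xe3ec = 0xe9aa
One's complement: ~0xe9aa
Checksum = 0x1655


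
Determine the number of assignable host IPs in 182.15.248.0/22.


Host bits = 32 - 22 = 10
Total addresses = 2^10 = 1024
Usable = total - 2 (network and broadcast)
Usable hosts: 1022


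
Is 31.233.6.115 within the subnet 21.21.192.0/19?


Subnet network: 21.21.192.0
Test IP AND mask: 31.233.0.0
No, 31.233.6.115 is not in 21.21.192.0/19


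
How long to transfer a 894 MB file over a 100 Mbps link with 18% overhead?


Effective throughput = 100 * (1 - 18/100) = 82 Mbps
File size in Mb = 894 * 8 = 7152 Mb
Time = 7152 / 82
Time = 87.2195 seconds


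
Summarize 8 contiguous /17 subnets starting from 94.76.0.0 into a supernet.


Original prefix: /17
Number of subnets: 8 = 2^3
New prefix = 17 - 3 = 14
Supernet: 94.76.0.0/14


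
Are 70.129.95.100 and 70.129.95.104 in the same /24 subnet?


Mask: 255.255.255.0
70.129.95.100 AND mask = 70.129.95.0
70.129.95.104 AND mask = 70.129.95.0
Yes, same subnet (70.129.95.0)


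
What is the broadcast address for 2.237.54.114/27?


Network: 2.237.54.96/27
Host bits = 5
Set all host bits to 1:
Broadcast: 2.237.54.127


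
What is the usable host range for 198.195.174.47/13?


Network: 198.192.0.0
Broadcast: 198.199.255.255
First usable = network + 1
Last usable = broadcast - 1
Range: 198.192.0.1 to 198.199.255.254
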